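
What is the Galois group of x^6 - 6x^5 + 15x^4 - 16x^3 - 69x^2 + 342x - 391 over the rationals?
D_6, the dihedral group of order 12

The polynomial f is an irreducible sextic over Q, so G = Gal(f/Q) is one of the 16 transitive subgroups 6T1, ..., 6T16 of S_6. The discriminant of f is 5114284084297728, which is not a perfect square, so G is not contained in A_6. The transitive groups of degree 6 not contained in A_6 are: C_6 (6T1, order 6), S_3 (6T2, order 6), D_6 (6T3, order 12), C_3 x S_3 (6T5, order 18), A_4 x C_2 (6T6, order 24), S_4 (6T8, order 24), S_3 x S_3 (6T9, order 36), S_4 x C_2 (6T11, order 48), (S_3 x S_3) : C_2 (6T13, order 72), PGL(2,5) (6T14, order 120), S_6 (6T16, order 720). By Dedekind's theorem, for a prime p not dividing disc(f) the degrees of the irreducible factors of f mod p form the cycle type of an element of G. Factoring f modulo the 79 such primes p <= 431 (skipping 2, 3, 31, 59, which divide the discriminant), each new pattern first appears at: mod 5: f = (x^2 + 2x + 3)(x^2 + 3x + 4)(x^2 + 4x + 2), pattern 2+2+2; mod 7: f = (x^3 + 4x^2 + 1)(x^3 + 4x^2 + 6x + 1), pattern 3+3; mod 13: f = (x^6 + 7x^5 + 2x^4 + 10x^3 + 9x^2 + 4x + 12), pattern 6; mod 17: f = (x)(x + 14)(x^2 + 5)(x^2 + 14x + 1), pattern 2+2+1+1; mod 127: f = (x + 13)(x + 30)(x + 32)(x + 79)(x + 102)(x + 119), pattern 1+1+1+1+1+1. No other pattern occurs in this range, so the set of observed cycle types is {2+2+2, 3+3, 6, 2+2+1+1, 1+1+1+1+1+1}. The candidates containing elements of all these cycle types are D_6 (6T3) of order 12, A_4 x C_2 (6T6) of order 24, S_3 x S_3 (6T9) of order 36, S_4 x C_2 (6T11) of order 48, (S_3 x S_3) : C_2 (6T13) of order 72, PGL(2,5) (6T14) of order 120, S_6 (6T16) of order 720; the others are excluded. The observed types are precisely the cycle types that occur in D_6 (6T3). Each of the other remaining candidates has further cycle types, and by the Chebotarev density theorem the matching factorization patterns would occur for a proportion of primes equal to their share of the group: A_4 x C_2 (6T6) additionally contains elements of type 2+1+1+1+1 (3 of its 24 elements, about 12% of primes); S_3 x S_3 (6T9) additionally contains elements of type 3+1+1+1 (4 of its 36 elements, about 11% of primes); S_4 x C_2 (6T11) additionally contains elements of type 4+2, 4+1+1, 2+1+1+1+1 (15 of its 48 elements, about 31% of primes); (S_3 x S_3) : C_2 (6T13) additionally contains elements of type 4+2, 3+2+1, 3+1+1+1, 2+1+1+1+1 (40 of its 72 elements, about 56% of primes); PGL(2,5) (6T14) additionally contains elements of type 5+1, 4+1+1 (54 of its 120 elements, about 45% of primes); S_6 (6T16) additionally contains elements of type 5+1, 4+2, 4+1+1, 3+2+1, 3+1+1+1, 2+1+1+1+1 (499 of its 720 elements, about 69% of primes). None of the 79 primes tested shows any such pattern (for each of these groups the chance of that is below 10^-4), which rules them out. Hence G = D_6 (6T3), of order 12.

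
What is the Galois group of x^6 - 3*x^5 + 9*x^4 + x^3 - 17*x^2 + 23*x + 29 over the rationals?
The polynomial f is an irreducible sextic over Q, so G = Gal(f/Q) is one of the 16 transitive subgroups 6T1, ..., 6T16 of S_6. The discriminant of f is -548553067783, which is not a perfect square, so G is not contained in A_6. The transitive groups of degree 6 not contained in A_6 are: C_6 (6T1, order 6), S_3 (6T2, order 6), D_6 (6T3, order 12), C_3 x S_3 (6T5, order 18), A_4 x C_2 (6T6, order 24), S_4 (6T8, order 24), S_3 x S_3 (6T9, order 36), S_4 x C_2 (6T11, order 48), (S_3 x S_3) : C_2 (6T13, order 72), PGL(2,5) (6T14, order 120), S_6 (6T16, order 720). By Dedekind's theorem, for a prime p not dividing disc(f) the degrees of the irreducible factors of f mod p form the cycle type of an element of G. Factoring f modulo the 37 such primes p <= 167 (skipping 7, 29, which divide the discriminant), each new pattern first appears at: mod 2: f = (x^3 + x + 1)(x^3 + x^2 + 1), pattern 3+3; mod 3: f = (x^6 + x^3 + x^2 + 2x + 2), pattern 6; mod 13: f = (x^2 + 11)(x^2 + x + 4)(x^2 + 9x + 11), pattern 2+2+2; mod 43: f = (x + 4)(x + 6)(x + 8)(x + 30)(x + 36)(x + 42), pattern 1+1+1+1+1+1. No other pattern occurs in this range, so the set of observed cycle types is {3+3, 6, 2+2+2, 1+1+1+1+1+1}. The candidates containing elements of all these cycle types are C_6 (6T1) of order 6, D_6 (6T3) of order 12, C_3 x S_3 (6T5) of order 18, A_4 x C_2 (6T6) of order 24, S_3 x S_3 (6T9) of order 36, S_4 x C_2 (6T11) of order 48, (S_3 x S_3) : C_2 (6T13) of order 72, PGL(2,5) (6T14) of order 120, S_6 (6T16) of order 720; the others are excluded. The observed types are precisely the cycle types that occur in C_6 (6T1). Each of the other remaining candidates has further cycle types, and by the Chebotarev density theorem the matching factorization patterns would occur for a proportion of primes equal to their share of the group: D_6 (6T3) additionally contains elements of type 2+2+1+1 (3 of its 12 elements, about 25% of primes); C_3 x S_3 (6T5) additionally contains elements of type 3+1+1+1 (4 of its 18 elements, about 22% of primes); A_4 x C_2 (6T6) additionally contains elements of type 2+2+1+1, 2+1+1+1+1 (6 of its 24 elements, about 25% of primes); S_3 x S_3 (6T9) additionally contains elements of type 3+1+1+1, 2+2+1+1 (13 of its 36 elements, about 36% of primes); S_4 x C_2 (6T11) additionally contains elements of type 4+2, 4+1+1, 2+2+1+1, 2+1+1+1+1 (24 of its 48 elements, about 50% of primes); (S_3 x S_3) : C_2 (6T13) additionally contains elements of type 4+2, 3+2+1, 3+1+1+1, 2+2+1+1, 2+1+1+1+1 (49 of its 72 elements, about 68% of primes); PGL(2,5) (6T14) additionally contains elements of type 5+1, 4+1+1, 2+2+1+1 (69 of its 120 elements, about 58% of primes); S_6 (6T16) additionally contains elements of type 5+1, 4+2, 4+1+1, 3+2+1, 3+1+1+1, 2+2+1+1, 2+1+1+1+1 (544 of its 720 elements, about 76% of primes). None of the 37 primes tested shows any such pattern (for each of these groups the chance of that is below 10^-4), which rules them out. Hence G = C_6 (6T1), of order 6.

6T1: C_6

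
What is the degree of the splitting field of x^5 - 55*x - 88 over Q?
The degree of the splitting field over Q equals the order of the Galois group, so first determine the group. The polynomial f is an irreducible quintic over Q, so G = Gal(f/Q) is a transitive subgroup of S_5: one of C_5 (5T1, order 5), D_5 (5T2, order 10), F_20 (5T3, order 20), A_5 (5T4, order 60) or S_5 (5T5, order 120). The discriminant of f is 58564000000 = 242000^2, a perfect square, so G is contained in A_5. The transitive groups of degree 5 contained in A_5 are: C_5 (5T1, order 5), D_5 (5T2, order 10), A_5 (5T4, order 60). By Dedekind's theorem, for a prime p not dividing disc(f) the degrees of the irreducible factors of f mod p form the cycle type of an element of G. Factoring f modulo the 3 such primes p <= 13 (skipping 2, 5, 11, which divide the discriminant), each new pattern first appears at: mod 3: f = (x^5 + 2x + 2), pattern 5; mod 13: f = (x + 5)(x + 7)(x^3 + x^2 + 5x + 9), pattern 3+1+1. No other pattern occurs in this range, so the set of observed cycle types is {5, 3+1+1}. Among the candidates above, the only group containing elements of all these cycle types is A_5 (5T4) — each of C_5 (5T1), D_5 (5T2) lacks at least one of them. Hence G = A_5 (5T4), of order 60. The Galois group A_5 (5T4) has order 60, so the splitting field has degree 60 over Q.

60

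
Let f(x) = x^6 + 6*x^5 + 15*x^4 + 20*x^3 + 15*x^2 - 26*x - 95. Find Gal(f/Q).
S_6 (order 720)

The polynomial f is an irreducible sextic over Q, so G = Gal(f/Q) is one of the 16 transitive subgroups 6T1, ..., 6T16 of S_6. The discriminant of f is 53451941740544, which is not a perfect square, so G is not contained in A_6. The transitive groups of degree 6 not contained in A_6 are: C_6 (6T1, order 6), S_3 (6T2, order 6), D_6 (6T3, order 12), C_3 x S_3 (6T5, order 18), A_4 x C_2 (6T6, order 24), S_4 (6T8, order 24), S_3 x S_3 (6T9, order 36), S_4 x C_2 (6T11, order 48), (S_3 x S_3) : C_2 (6T13, order 72), PGL(2,5) (6T14, order 120), S_6 (6T16, order 720). By Dedekind's theorem, for a prime p not dividing disc(f) the degrees of the irreducible factors of f mod p form the cycle type of an element of G. Factoring f modulo the 3 such primes p <= 7 (skipping 2, which divides the discriminant), each new pattern first appears at: mod 3: f = (x^6 + 2x^3 + x + 1), pattern 6; mod 5: f = (x)(x^5 + x^4 + 4), pattern 5+1; mod 7: f = (x^2 + 6x + 6)(x^4 + 2x^2 + x + 4), pattern 4+2. No other pattern occurs in this range, so the set of observed cycle types is {6, 5+1, 4+2}. Among the candidates above, the only group containing elements of all these cycle types is S_6 (6T16); every other candidate lacks at least one of them. Hence G = S_6 (6T16), of order 720.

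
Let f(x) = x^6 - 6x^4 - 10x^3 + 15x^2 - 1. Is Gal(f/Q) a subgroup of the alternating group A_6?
No

The polynomial is irreducible of degree 6 over Q. Its discriminant is -11156429376, which is not a perfect square. A Galois group lies in the alternating group exactly when the discriminant is a square in Q, so the Galois group (A_4 x C_2) is not contained in A_6.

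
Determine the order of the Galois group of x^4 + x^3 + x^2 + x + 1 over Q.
The degree of the splitting field over Q equals the order of the Galois group, so first determine the group. The polynomial is an irreducible quartic over Q and its discriminant is 125, which is not a perfect square, so the Galois group is not contained in A_4. The resolvent cubic y^3 - y^2 - 3*y + 2 has exactly one rational root, so the Galois group is C_4 or D_4. The quartic becomes reducible over Q(sqrt(disc)), so the group is C_4. The Galois group C_4 (4T1) has order 4, so the splitting field has degree 4 over Q.

4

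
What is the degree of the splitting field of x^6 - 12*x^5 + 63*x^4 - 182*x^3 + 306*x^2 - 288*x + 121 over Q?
120

The degree of the splitting field over Q equals the order of the Galois group, so first determine the group. The polynomial f is an irreducible sextic over Q, so G = Gal(f/Q) is one of the 16 transitive subgroups 6T1, ..., 6T16 of S_6. The discriminant of f is -16003008, which is not a perfect square, so G is not contained in A_6. The transitive groups of degree 6 not contained in A_6 are: C_6 (6T1, order 6), S_3 (6T2, order 6), D_6 (6T3, order 12), C_3 x S_3 (6T5, order 18), A_4 x C_2 (6T6, order 24), S_4 (6T8, order 24), S_3 x S_3 (6T9, order 36), S_4 x C_2 (6T11, order 48), (S_3 x S_3) : C_2 (6T13, order 72), PGL(2,5) (6T14, order 120), S_6 (6T16, order 720). By Dedekind's theorem, for a prime p not dividing disc(f) the degrees of the irreducible factors of f mod p form the cycle type of an element of G. Factoring f modulo the 21 such primes p <= 89 (skipping 2, 3, 7, which divide the discriminant), each new pattern first appears at: mod 5: f = (x^6 + 3x^5 + 3x^4 + 3x^3 + x^2 + 2x + 1), pattern 6; mod 11: f = (x)(x^5 + 10x^4 + 8x^3 + 5x^2 + 9x + 9), pattern 5+1; mod 13: f = (x + 6)(x + 10)(x^4 + 11x^3 + 9x^2 + 2x + 7), pattern 4+1+1; mod 23: f = (x + 14)(x + 18)(x^2 + 11x + 14)(x^2 + 14x + 16), pattern 2+2+1+1; mod 43: f = (x^3 + 13x^2 + 20x + 27)(x^3 + 18x^2 + 24x + 22), pattern 3+3; mod 61: f = (x^2 + 10x + 35)(x^2 + 14x + 41)(x^2 + 25x + 40), pattern 2+2+2. No other pattern occurs in this range, so the set of observed cycle types is {6, 5+1, 4+1+1, 2+2+1+1, 3+3, 2+2+2}. The candidates containing elements of all these cycle types are PGL(2,5) (6T14) of order 120, S_6 (6T16) of order 720; the others are excluded. The observed types are precisely the cycle types that occur in PGL(2,5) (6T14) (apart from the identity). Each of the other remaining candidates has further cycle types, and by the Chebotarev density theorem the matching factorization patterns would occur for a proportion of primes equal to their share of the group: S_6 (6T16) additionally contains elements of type 4+2, 3+2+1, 3+1+1+1, 2+1+1+1+1 (265 of its 720 elements, about 37% of primes). None of the 21 primes tested shows any such pattern (for each of these groups the chance of that is below 10^-4), which rules them out. Hence G = PGL(2,5) (6T14), of order 120. The Galois group PGL(2,5) (6T14) has order 120, so the splitting field has degree 120 over Q.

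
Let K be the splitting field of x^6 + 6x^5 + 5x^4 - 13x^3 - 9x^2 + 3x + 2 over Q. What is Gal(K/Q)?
The polynomial f is an irreducible sextic over Q, so G = Gal(f/Q) is one of the 16 transitive subgroups 6T1, ..., 6T16 of S_6. The discriminant of f is 30991489 = 5567^2, a perfect square, so G is contained in A_6. The transitive groups of degree 6 contained in A_6 are: A_4 (6T4, order 12), S_4 (6T7, order 24), (C_3 x C_3) : C_4 (6T10, order 36), PSL(2,5) (6T12, order 60), A_6 (6T15, order 360). By Dedekind's theorem, for a prime p not dividing disc(f) the degrees of the irreducible factors of f mod p form the cycle type of an element of G. Factoring f modulo the 21 such primes p <= 79 (skipping 19, which divides the discriminant), each new pattern first appears at: mod 2: f = (x)(x^5 + x^3 + x^2 + x + 1), pattern 5+1; mod 7: f = (x^3 + x^2 + 3x + 1)(x^3 + 5x^2 + 4x + 2), pattern 3+3; mod 61: f = (x + 3)(x + 25)(x^2 + 48x + 25)(x^2 + 52x + 38), pattern 2+2+1+1. No other pattern occurs in this range, so the set of observed cycle types is {5+1, 3+3, 2+2+1+1}. The candidates containing elements of all these cycle types are PSL(2,5) (6T12) of order 60, A_6 (6T15) of order 360; the others are excluded. The observed types are precisely the cycle types that occur in PSL(2,5) (6T12) (apart from the identity). Each of the other remaining candidates has further cycle types, and by the Chebotarev density theorem the matching factorization patterns would occur for a proportion of primes equal to their share of the group: A_6 (6T15) additionally contains elements of type 4+2, 3+1+1+1 (130 of its 360 elements, about 36% of primes). None of the 21 primes tested shows any such pattern (for each of these groups the chance of that is below 10^-4), which rules them out. Hence G = PSL(2,5) (6T12), of order 60.

PSL(2,5), A_5 acting on 6 points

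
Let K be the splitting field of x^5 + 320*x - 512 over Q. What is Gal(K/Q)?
A_5, the alternating group on 5 letters

The polynomial f is an irreducible quintic over Q, so G = Gal(f/Q) is a transitive subgroup of S_5: one of C_5 (5T1, order 5), D_5 (5T2, order 10), F_20 (5T3, order 20), A_5 (5T4, order 60) or S_5 (5T5, order 120). The discriminant of f is 1073741824000000 = 32768000^2, a perfect square, so G is contained in A_5. The transitive groups of degree 5 contained in A_5 are: C_5 (5T1, order 5), D_5 (5T2, order 10), A_5 (5T4, order 60). By Dedekind's theorem, for a prime p not dividing disc(f) the degrees of the irreducible factors of f mod p form the cycle type of an element of G. Factoring f modulo the 2 such primes p <= 7 (skipping 2, 5, which divide the discriminant), each new pattern first appears at: mod 3: f = (x^5 + 2x + 1), pattern 5; mod 7: f = (x + 1)(x + 3)(x^3 + 3x^2 + 6x + 2), pattern 3+1+1. No other pattern occurs in this range, so the set of observed cycle types is {5, 3+1+1}. Among the candidates above, the only group containing elements of all these cycle types is A_5 (5T4) — each of C_5 (5T1), D_5 (5T2) lacks at least one of them. Hence G = A_5 (5T4), of order 60.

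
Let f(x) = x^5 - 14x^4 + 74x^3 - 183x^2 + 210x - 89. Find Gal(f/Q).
C_5

The polynomial f is an irreducible quintic over Q, so G = Gal(f/Q) is a transitive subgroup of S_5: one of C_5 (5T1, order 5), D_5 (5T2, order 10), F_20 (5T3, order 20), A_5 (5T4, order 60) or S_5 (5T5, order 120). The discriminant of f is 14641 = 121^2, a perfect square, so G is contained in A_5. The transitive groups of degree 5 contained in A_5 are: C_5 (5T1, order 5), D_5 (5T2, order 10), A_5 (5T4, order 60). By Dedekind's theorem, for a prime p not dividing disc(f) the degrees of the irreducible factors of f mod p form the cycle type of an element of G. Factoring f modulo the 14 such primes p <= 47 (skipping 11, which divides the discriminant), each new pattern first appears at: mod 2: f = (x^5 + x^2 + 1), pattern 5; mod 23: f = (x + 6)(x + 9)(x + 10)(x + 14)(x + 16), pattern 1+1+1+1+1. No other pattern occurs in this range, so the set of observed cycle types is {5, 1+1+1+1+1}. The candidates containing elements of all these cycle types are C_5 (5T1) of order 5, D_5 (5T2) of order 10, A_5 (5T4) of order 60; the others are excluded. The observed types are precisely the cycle types that occur in C_5 (5T1). Each of the other remaining candidates has further cycle types, and by the Chebotarev density theorem the matching factorization patterns would occur for a proportion of primes equal to their share of the group: D_5 (5T2) additionally contains elements of type 2+2+1 (5 of its 10 elements, about 50% of primes); A_5 (5T4) additionally contains elements of type 3+1+1, 2+2+1 (35 of its 60 elements, about 58% of primes). None of the 14 primes tested shows any such pattern (for each of these groups the chance of that is below 10^-4), which rules them out. Hence G = C_5 (5T1), of order 5.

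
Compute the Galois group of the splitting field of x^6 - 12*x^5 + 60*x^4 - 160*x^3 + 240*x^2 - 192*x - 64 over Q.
The polynomial f is an irreducible sextic over Q, so G = Gal(f/Q) is one of the 16 transitive subgroups 6T1, ..., 6T16 of S_6. The discriminant of f is 1603087953297408, which is not a perfect square, so G is not contained in A_6. The transitive groups of degree 6 not contained in A_6 are: C_6 (6T1, order 6), S_3 (6T2, order 6), D_6 (6T3, order 12), C_3 x S_3 (6T5, order 18), A_4 x C_2 (6T6, order 24), S_4 (6T8, order 24), S_3 x S_3 (6T9, order 36), S_4 x C_2 (6T11, order 48), (S_3 x S_3) : C_2 (6T13, order 72), PGL(2,5) (6T14, order 120), S_6 (6T16, order 720). By Dedekind's theorem, for a prime p not dividing disc(f) the degrees of the irreducible factors of f mod p form the cycle type of an element of G. Factoring f modulo the 79 such primes p <= 419 (skipping 2, 3, which divide the discriminant), each new pattern first appears at: mod 5: f = (x^2 + x + 2)(x^2 + 3x + 3)(x^2 + 4x + 1), pattern 2+2+2; mod 7: f = (x^3 + x^2 + 5x + 2)(x^3 + x^2 + 5x + 3), pattern 3+3; mod 13: f = (x^6 + x^5 + 8x^4 + 9x^3 + 6x^2 + 3x + 1), pattern 6; mod 17: f = (x + 5)(x + 8)(x^2 + 3x + 5)(x^2 + 6x + 16), pattern 2+2+1+1; mod 31: f = (x + 2)(x + 5)(x + 9)(x + 18)(x + 22)(x + 25), pattern 1+1+1+1+1+1. No other pattern occurs in this range, so the set of observed cycle types is {2+2+2, 3+3, 6, 2+2+1+1, 1+1+1+1+1+1}. The candidates containing elements of all these cycle types are D_6 (6T3) of order 12, A_4 x C_2 (6T6) of order 24, S_3 x S_3 (6T9) of order 36, S_4 x C_2 (6T11) of order 48, (S_3 x S_3) : C_2 (6T13) of order 72, PGL(2,5) (6T14) of order 120, S_6 (6T16) of order 720; the others are excluded. The observed types are precisely the cycle types that occur in D_6 (6T3). Each of the other remaining candidates has further cycle types, and by the Chebotarev density theorem the matching factorization patterns would occur for a proportion of primes equal to their share of the group: A_4 x C_2 (6T6) additionally contains elements of type 2+1+1+1+1 (3 of its 24 elements, about 12% of primes); S_3 x S_3 (6T9) additionally contains elements of type 3+1+1+1 (4 of its 36 elements, about 11% of primes); S_4 x C_2 (6T11) additionally contains elements of type 4+2, 4+1+1, 2+1+1+1+1 (15 of its 48 elements, about 31% of primes); (S_3 x S_3) : C_2 (6T13) additionally contains elements of type 4+2, 3+2+1, 3+1+1+1, 2+1+1+1+1 (40 of its 72 elements, about 56% of primes); PGL(2,5) (6T14) additionally contains elements of type 5+1, 4+1+1 (54 of its 120 elements, about 45% of primes); S_6 (6T16) additionally contains elements of type 5+1, 4+2, 4+1+1, 3+2+1, 3+1+1+1, 2+1+1+1+1 (499 of its 720 elements, about 69% of primes). None of the 79 primes tested shows any such pattern (for each of these groups the chance of that is below 10^-4), which rules them out. Hence G = D_6 (6T3), of order 12.

D_6 (also written D6)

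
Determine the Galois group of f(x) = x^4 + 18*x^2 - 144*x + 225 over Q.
The polynomial is an irreducible quartic over Q and its discriminant is 1194393600 = 34560^2, a perfect square, so the Galois group is contained in A_4. The resolvent cubic y^3 - 18*y^2 - 900*y - 4536 splits completely over Q, which gives the Klein four-group V_4.

4T2: V_4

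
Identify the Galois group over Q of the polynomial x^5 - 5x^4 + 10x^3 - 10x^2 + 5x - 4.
F_20 (also written F20)

The polynomial f is an irreducible quintic over Q, so G = Gal(f/Q) is a transitive subgroup of S_5: one of C_5 (5T1, order 5), D_5 (5T2, order 10), F_20 (5T3, order 20), A_5 (5T4, order 60) or S_5 (5T5, order 120). The discriminant of f is 253125, which is not a perfect square, so G is not contained in A_5. The transitive groups of degree 5 not contained in A_5 are: F_20 (5T3, order 20), S_5 (5T5, order 120). By Dedekind's theorem, for a prime p not dividing disc(f) the degrees of the irreducible factors of f mod p form the cycle type of an element of G. Factoring f modulo the 18 such primes p <= 71 (skipping 3, 5, which divide the discriminant), each new pattern first appears at: mod 2: f = (x)(x^4 + x^3 + 1), pattern 4+1; mod 11: f = (x^5 + 6x^4 + 10x^3 + x^2 + 5x + 7), pattern 5; mod 19: f = (x + 8)(x^2 + 10x + 13)(x^2 + 15x + 8), pattern 2+2+1; mod 41: f = (x + 2)(x + 6)(x + 12)(x + 28)(x + 29), pattern 1+1+1+1+1. No other pattern occurs in this range, so the set of observed cycle types is {4+1, 5, 2+2+1, 1+1+1+1+1}. The candidates containing elements of all these cycle types are F_20 (5T3) of order 20, S_5 (5T5) of order 120; the others are excluded. The observed types are precisely the cycle types that occur in F_20 (5T3). Each of the other remaining candidates has further cycle types, and by the Chebotarev density theorem the matching factorization patterns would occur for a proportion of primes equal to their share of the group: S_5 (5T5) additionally contains elements of type 3+2, 3+1+1, 2+1+1+1 (50 of its 120 elements, about 42% of primes). None of the 18 primes tested shows any such pattern (for each of these groups the chance of that is below 10^-4), which rules them out. Hence G = F_20 (5T3), of order 20.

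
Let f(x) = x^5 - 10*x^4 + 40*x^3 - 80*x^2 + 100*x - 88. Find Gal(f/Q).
The polynomial f is an irreducible quintic over Q, so G = Gal(f/Q) is a transitive subgroup of S_5: one of C_5 (5T1, order 5), D_5 (5T2, order 10), F_20 (5T3, order 20), A_5 (5T4, order 60) or S_5 (5T5, order 120). The discriminant of f is 1024000000 = 32000^2, a perfect square, so G is contained in A_5. The transitive groups of degree 5 contained in A_5 are: C_5 (5T1, order 5), D_5 (5T2, order 10), A_5 (5T4, order 60). By Dedekind's theorem, for a prime p not dividing disc(f) the degrees of the irreducible factors of f mod p form the cycle type of an element of G. Factoring f modulo the 2 such primes p <= 7 (skipping 2, 5, which divide the discriminant), each new pattern first appears at: mod 3: f = (x^5 + 2x^4 + x^3 + x^2 + x + 2), pattern 5; mod 7: f = (x + 2)(x + 3)(x^3 + 6x^2 + 4x + 4), pattern 3+1+1. No other pattern occurs in this range, so the set of observed cycle types is {5, 3+1+1}. Among the candidates above, the only group containing elements of all these cycle types is A_5 (5T4) — each of C_5 (5T1), D_5 (5T2) lacks at least one of them. Hence G = A_5 (5T4), of order 60.

A_5 (order 60)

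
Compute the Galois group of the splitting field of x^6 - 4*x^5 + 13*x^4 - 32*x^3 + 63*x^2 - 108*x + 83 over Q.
S_4 x C_2 (order 48)

The polynomial f is an irreducible sextic over Q, so G = Gal(f/Q) is one of the 16 transitive subgroups 6T1, ..., 6T16 of S_6. The discriminant of f is -112877109248, which is not a perfect square, so G is not contained in A_6. The transitive groups of degree 6 not contained in A_6 are: C_6 (6T1, order 6), S_3 (6T2, order 6), D_6 (6T3, order 12), C_3 x S_3 (6T5, order 18), A_4 x C_2 (6T6, order 24), S_4 (6T8, order 24), S_3 x S_3 (6T9, order 36), S_4 x C_2 (6T11, order 48), (S_3 x S_3) : C_2 (6T13, order 72), PGL(2,5) (6T14, order 120), S_6 (6T16, order 720). By Dedekind's theorem, for a prime p not dividing disc(f) the degrees of the irreducible factors of f mod p form the cycle type of an element of G. Factoring f modulo the 29 such primes p <= 127 (skipping 2, 29, which divide the discriminant), each new pattern first appears at: mod 3: f = (x^3 + 2x + 1)(x^3 + 2x^2 + 2x + 2), pattern 3+3; mod 5: f = (x^6 + x^5 + 3x^4 + 3x^3 + 3x^2 + 2x + 3), pattern 6; mod 7: f = (x + 3)(x + 5)(x^4 + 2x^3 + 3x^2 + 5x + 6), pattern 4+1+1; mod 17: f = (x + 2)(x + 14)(x^2 + 4x + 16)(x^2 + 10x + 11), pattern 2+2+1+1; mod 23: f = (x^2 + 13)(x^2 + 6x + 4)(x^2 + 13x + 10), pattern 2+2+2; mod 67: f = (x^2 + 26x + 32)(x^4 + 37x^3 + 24x^2 + 36x + 34), pattern 4+2; mod 127: f = (x + 42)(x + 55)(x + 58)(x + 109)(x^2 + 113x + 87), pattern 2+1+1+1+1. No other pattern occurs in this range, so the set of observed cycle types is {3+3, 6, 4+1+1, 2+2+1+1, 2+2+2, 4+2, 2+1+1+1+1}. The candidates containing elements of all these cycle types are S_4 x C_2 (6T11) of order 48, S_6 (6T16) of order 720; the others are excluded. The observed types are precisely the cycle types that occur in S_4 x C_2 (6T11) (apart from the identity). Each of the other remaining candidates has further cycle types, and by the Chebotarev density theorem the matching factorization patterns would occur for a proportion of primes equal to their share of the group: S_6 (6T16) additionally contains elements of type 5+1, 3+2+1, 3+1+1+1 (304 of its 720 elements, about 42% of primes). None of the 29 primes tested shows any such pattern (for each of these groups the chance of that is below 10^-4), which rules them out. Hence G = S_4 x C_2 (6T11), of order 48.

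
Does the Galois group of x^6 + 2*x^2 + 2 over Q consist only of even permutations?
The polynomial is irreducible of degree 6 over Q. Its discriminant is -2508800, which is not a perfect square. A Galois group lies in the alternating group exactly when the discriminant is a square in Q, so the Galois group (S_4 x C_2) is not contained in A_6.

No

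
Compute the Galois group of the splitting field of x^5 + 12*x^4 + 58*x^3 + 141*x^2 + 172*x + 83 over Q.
The polynomial f is an irreducible quintic over Q, so G = Gal(f/Q) is a transitive subgroup of S_5: one of C_5 (5T1, order 5), D_5 (5T2, order 10), F_20 (5T3, order 20), A_5 (5T4, order 60) or S_5 (5T5, order 120). The discriminant of f is 2209 = 47^2, a perfect square, so G is contained in A_5. The transitive groups of degree 5 contained in A_5 are: C_5 (5T1, order 5), D_5 (5T2, order 10), A_5 (5T4, order 60). By Dedekind's theorem, for a prime p not dividing disc(f) the degrees of the irreducible factors of f mod p form the cycle type of an element of G. Factoring f modulo the 23 such primes p <= 89 (skipping 47, which divides the discriminant), each new pattern first appears at: mod 2: f = (x^5 + x^2 + 1), pattern 5; mod 5: f = (x + 1)(x^2 + 2x + 3)(x^2 + 4x + 1), pattern 2+2+1; mod 83: f = (x)(x + 56)(x + 62)(x + 70)(x + 73), pattern 1+1+1+1+1. No other pattern occurs in this range, so the set of observed cycle types is {5, 2+2+1, 1+1+1+1+1}. The candidates containing elements of all these cycle types are D_5 (5T2) of order 10, A_5 (5T4) of order 60; the others are excluded. The observed types are precisely the cycle types that occur in D_5 (5T2). Each of the other remaining candidates has further cycle types, and by the Chebotarev density theorem the matching factorization patterns would occur for a proportion of primes equal to their share of the group: A_5 (5T4) additionally contains elements of type 3+1+1 (20 of its 60 elements, about 33% of primes). None of the 23 primes tested shows any such pattern (for each of these groups the chance of that is below 10^-4), which rules them out. Hence G = D_5 (5T2), of order 10.

D_5, the dihedral group of order 10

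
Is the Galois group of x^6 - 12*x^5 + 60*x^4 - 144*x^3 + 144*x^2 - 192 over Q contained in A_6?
The polynomial is irreducible of degree 6 over Q. Its discriminant is 5410421842378752, which is not a perfect square. A Galois group lies in the alternating group exactly when the discriminant is a square in Q, so the Galois group (S_3 x S_3) is not contained in A_6.

No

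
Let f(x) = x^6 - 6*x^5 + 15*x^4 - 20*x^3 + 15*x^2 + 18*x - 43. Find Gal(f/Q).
The polynomial f is an irreducible sextic over Q, so G = Gal(f/Q) is one of the 16 transitive subgroups 6T1, ..., 6T16 of S_6. The discriminant of f is 746496000000 = 864000^2, a perfect square, so G is contained in A_6. The transitive groups of degree 6 contained in A_6 are: A_4 (6T4, order 12), S_4 (6T7, order 24), (C_3 x C_3) : C_4 (6T10, order 36), PSL(2,5) (6T12, order 60), A_6 (6T15, order 360). By Dedekind's theorem, for a prime p not dividing disc(f) the degrees of the irreducible factors of f mod p form the cycle type of an element of G. Factoring f modulo the 6 such primes p <= 23 (skipping 2, 3, 5, which divide the discriminant), each new pattern first appears at: mod 7: f = (x + 2)(x^5 + 6x^4 + 3x^3 + 2x^2 + 4x + 3), pattern 5+1; mod 23: f = (x + 6)(x + 11)(x + 20)(x^3 + 3x^2 + 4x + 8), pattern 3+1+1+1. No other pattern occurs in this range, so the set of observed cycle types is {5+1, 3+1+1+1}. Among the candidates above, the only group containing elements of all these cycle types is A_6 (6T15) — each of A_4 (6T4), S_4 (6T7), (C_3 x C_3) : C_4 (6T10), PSL(2,5) (6T12) lacks at least one of them. Hence G = A_6 (6T15), of order 360.

6T15: A_6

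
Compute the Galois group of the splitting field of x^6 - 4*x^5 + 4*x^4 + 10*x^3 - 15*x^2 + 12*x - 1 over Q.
A_4 (order 12)

The polynomial f is an irreducible sextic over Q, so G = Gal(f/Q) is one of the 16 transitive subgroups 6T1, ..., 6T16 of S_6. The discriminant of f is 13191900736 = 114856^2, a perfect square, so G is contained in A_6. The transitive groups of degree 6 contained in A_6 are: A_4 (6T4, order 12), S_4 (6T7, order 24), (C_3 x C_3) : C_4 (6T10, order 36), PSL(2,5) (6T12, order 60), A_6 (6T15, order 360). By Dedekind's theorem, for a prime p not dividing disc(f) the degrees of the irreducible factors of f mod p form the cycle type of an element of G. Factoring f modulo the 33 such primes p <= 149 (skipping 2, 7, which divide the discriminant), each new pattern first appears at: mod 3: f = (x^3 + 2x + 1)(x^3 + 2x^2 + 2x + 2), pattern 3+3; mod 13: f = (x + 2)(x + 6)(x^2 + 4x + 2)(x^2 + 10x + 7), pattern 2+2+1+1. No other pattern occurs in this range, so the set of observed cycle types is {3+3, 2+2+1+1}. The candidates containing elements of all these cycle types are A_4 (6T4) of order 12, S_4 (6T7) of order 24, (C_3 x C_3) : C_4 (6T10) of order 36, PSL(2,5) (6T12) of order 60, A_6 (6T15) of order 360; the others are excluded. The observed types are precisely the cycle types that occur in A_4 (6T4) (apart from the identity). Each of the other remaining candidates has further cycle types, and by the Chebotarev density theorem the matching factorization patterns would occur for a proportion of primes equal to their share of the group: S_4 (6T7) additionally contains elements of type 4+2 (6 of its 24 elements, about 25% of primes); (C_3 x C_3) : C_4 (6T10) additionally contains elements of type 4+2, 3+1+1+1 (22 of its 36 elements, about 61% of primes); PSL(2,5) (6T12) additionally contains elements of type 5+1 (24 of its 60 elements, about 40% of primes); A_6 (6T15) additionally contains elements of type 5+1, 4+2, 3+1+1+1 (274 of its 360 elements, about 76% of primes). None of the 33 primes tested shows any such pattern (for each of these groups the chance of that is below 10^-4), which rules them out. Hence G = A_4 (6T4), of order 12.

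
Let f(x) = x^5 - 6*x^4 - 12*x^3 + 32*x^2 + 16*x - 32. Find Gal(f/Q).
C_5 (order 5)

The polynomial f is an irreducible quintic over Q, so G = Gal(f/Q) is a transitive subgroup of S_5: one of C_5 (5T1, order 5), D_5 (5T2, order 10), F_20 (5T3, order 20), A_5 (5T4, order 60) or S_5 (5T5, order 120). The discriminant of f is 15352201216 = 123904^2, a perfect square, so G is contained in A_5. The transitive groups of degree 5 contained in A_5 are: C_5 (5T1, order 5), D_5 (5T2, order 10), A_5 (5T4, order 60). By Dedekind's theorem, for a prime p not dividing disc(f) the degrees of the irreducible factors of f mod p form the cycle type of an element of G. Factoring f modulo the 14 such primes p <= 53 (skipping 2, 11, which divide the discriminant), each new pattern first appears at: mod 3: f = (x^5 + 2x^2 + x + 1), pattern 5; mod 23: f = (x + 8)(x + 10)(x + 12)(x + 14)(x + 19), pattern 1+1+1+1+1. No other pattern occurs in this range, so the set of observed cycle types is {5, 1+1+1+1+1}. The candidates containing elements of all these cycle types are C_5 (5T1) of order 5, D_5 (5T2) of order 10, A_5 (5T4) of order 60; the others are excluded. The observed types are precisely the cycle types that occur in C_5 (5T1). Each of the other remaining candidates has further cycle types, and by the Chebotarev density theorem the matching factorization patterns would occur for a proportion of primes equal to their share of the group: D_5 (5T2) additionally contains elements of type 2+2+1 (5 of its 10 elements, about 50% of primes); A_5 (5T4) additionally contains elements of type 3+1+1, 2+2+1 (35 of its 60 elements, about 58% of primes). None of the 14 primes tested shows any such pattern (for each of these groups the chance of that is below 10^-4), which rules them out. Hence G = C_5 (5T1), of order 5.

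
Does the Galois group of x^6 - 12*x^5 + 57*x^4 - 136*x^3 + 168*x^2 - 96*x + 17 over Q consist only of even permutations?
The polynomial is irreducible of degree 6 over Q. Its discriminant is -419904, which is not a perfect square. A Galois group lies in the alternating group exactly when the discriminant is a square in Q, so the Galois group (A_4 x C_2) is not contained in A_6.

No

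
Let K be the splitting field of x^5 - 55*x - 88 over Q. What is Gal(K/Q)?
The polynomial f is an irreducible quintic over Q, so G = Gal(f/Q) is a transitive subgroup of S_5: one of C_5 (5T1, order 5), D_5 (5T2, order 10), F_20 (5T3, order 20), A_5 (5T4, order 60) or S_5 (5T5, order 120). The discriminant of f is 58564000000 = 242000^2, a perfect square, so G is contained in A_5. The transitive groups of degree 5 contained in A_5 are: C_5 (5T1, order 5), D_5 (5T2, order 10), A_5 (5T4, order 60). By Dedekind's theorem, for a prime p not dividing disc(f) the degrees of the irreducible factors of f mod p form the cycle type of an element of G. Factoring f modulo the 3 such primes p <= 13 (skipping 2, 5, 11, which divide the discriminant), each new pattern first appears at: mod 3: f = (x^5 + 2x + 2), pattern 5; mod 13: f = (x + 5)(x + 7)(x^3 + x^2 + 5x + 9), pattern 3+1+1. No other pattern occurs in this range, so the set of observed cycle types is {5, 3+1+1}. Among the candidates above, the only group containing elements of all these cycle types is A_5 (5T4) — each of C_5 (5T1), D_5 (5T2) lacks at least one of them. Hence G = A_5 (5T4), of order 60.

A_5 (also written A5)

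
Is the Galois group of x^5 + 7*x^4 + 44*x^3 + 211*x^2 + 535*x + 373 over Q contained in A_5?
Yes

The polynomial is irreducible of degree 5 over Q. Its discriminant is 110962522515625 = 10533875^2, a perfect square. A Galois group lies in the alternating group exactly when the discriminant is a square in Q, so the Galois group (D_5) is contained in A_5.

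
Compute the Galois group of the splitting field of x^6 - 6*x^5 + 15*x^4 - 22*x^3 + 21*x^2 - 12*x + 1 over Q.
6T9: S_3 x S_3

The polynomial f is an irreducible sextic over Q, so G = Gal(f/Q) is one of the 16 transitive subgroups 6T1, ..., 6T16 of S_6. The discriminant of f is 5038848, which is not a perfect square, so G is not contained in A_6. The transitive groups of degree 6 not contained in A_6 are: C_6 (6T1, order 6), S_3 (6T2, order 6), D_6 (6T3, order 12), C_3 x S_3 (6T5, order 18), A_4 x C_2 (6T6, order 24), S_4 (6T8, order 24), S_3 x S_3 (6T9, order 36), S_4 x C_2 (6T11, order 48), (S_3 x S_3) : C_2 (6T13, order 72), PGL(2,5) (6T14, order 120), S_6 (6T16, order 720). By Dedekind's theorem, for a prime p not dividing disc(f) the degrees of the irreducible factors of f mod p form the cycle type of an element of G. Factoring f modulo the 23 such primes p <= 97 (skipping 2, 3, which divide the discriminant), each new pattern first appears at: mod 5: f = (x^6 + 4x^5 + 3x^3 + x^2 + 3x + 1), pattern 6; mod 11: f = (x + 2)(x + 4)(x^2 + 4x + 9)(x^2 + 6x + 2), pattern 2+2+1+1; mod 13: f = (x + 1)(x + 4)(x + 5)(x^3 + 10x^2 + 3x + 2), pattern 3+1+1+1; mod 31: f = (x^2 + 6x + 17)(x^2 + 7x + 3)(x^2 + 12x + 14), pattern 2+2+2; mod 97: f = (x^3 + 94x^2 + 3x + 8)(x^3 + 94x^2 + 3x + 85), pattern 3+3. No other pattern occurs in this range, so the set of observed cycle types is {6, 2+2+1+1, 3+1+1+1, 2+2+2, 3+3}. The candidates containing elements of all these cycle types are S_3 x S_3 (6T9) of order 36, (S_3 x S_3) : C_2 (6T13) of order 72, S_6 (6T16) of order 720; the others are excluded. The observed types are precisely the cycle types that occur in S_3 x S_3 (6T9) (apart from the identity). Each of the other remaining candidates has further cycle types, and by the Chebotarev density theorem the matching factorization patterns would occur for a proportion of primes equal to their share of the group: (S_3 x S_3) : C_2 (6T13) additionally contains elements of type 4+2, 3+2+1, 2+1+1+1+1 (36 of its 72 elements, about 50% of primes); S_6 (6T16) additionally contains elements of type 5+1, 4+2, 4+1+1, 3+2+1, 2+1+1+1+1 (459 of its 720 elements, about 64% of primes). None of the 23 primes tested shows any such pattern (for each of these groups the chance of that is below 10^-4), which rules them out. Hence G = S_3 x S_3 (6T9), of order 36.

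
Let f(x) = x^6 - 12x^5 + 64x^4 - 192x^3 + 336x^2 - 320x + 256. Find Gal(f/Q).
The polynomial f is an irreducible sextic over Q, so G = Gal(f/Q) is one of the 16 transitive subgroups 6T1, ..., 6T16 of S_6. The discriminant of f is -1849378557919232, which is not a perfect square, so G is not contained in A_6. The transitive groups of degree 6 not contained in A_6 are: C_6 (6T1, order 6), S_3 (6T2, order 6), D_6 (6T3, order 12), C_3 x S_3 (6T5, order 18), A_4 x C_2 (6T6, order 24), S_4 (6T8, order 24), S_3 x S_3 (6T9, order 36), S_4 x C_2 (6T11, order 48), (S_3 x S_3) : C_2 (6T13, order 72), PGL(2,5) (6T14, order 120), S_6 (6T16, order 720). By Dedekind's theorem, for a prime p not dividing disc(f) the degrees of the irreducible factors of f mod p form the cycle type of an element of G. Factoring f modulo the 29 such primes p <= 127 (skipping 2, 29, which divide the discriminant), each new pattern first appears at: mod 3: f = (x^3 + x^2 + 2)(x^3 + 2x^2 + 2x + 2), pattern 3+3; mod 5: f = (x^6 + 3x^5 + 4x^4 + 3x^3 + x^2 + 1), pattern 6; mod 7: f = (x + 4)(x + 6)(x^4 + 6x^3 + x^2 + 4x + 6), pattern 4+1+1; mod 17: f = (x + 5)(x + 8)(x^2 + 5)(x^2 + 9x + 4), pattern 2+2+1+1; mod 23: f = (x^2 + 16x + 20)(x^2 + 19x + 20)(x^2 + 22x + 8), pattern 2+2+2; mod 67: f = (x^2 + 63x + 60)(x^4 + 59x^3 + 39x^2 + 42x + 40), pattern 4+2; mod 127: f = (x + 5)(x + 45)(x + 78)(x + 118)(x^2 + 123x + 107), pattern 2+1+1+1+1. No other pattern occurs in this range, so the set of observed cycle types is {3+3, 6, 4+1+1, 2+2+1+1, 2+2+2, 4+2, 2+1+1+1+1}. The candidates containing elements of all these cycle types are S_4 x C_2 (6T11) of order 48, S_6 (6T16) of order 720; the others are excluded. The observed types are precisely the cycle types that occur in S_4 x C_2 (6T11) (apart from the identity). Each of the other remaining candidates has further cycle types, and by the Chebotarev density theorem the matching factorization patterns would occur for a proportion of primes equal to their share of the group: S_6 (6T16) additionally contains elements of type 5+1, 3+2+1, 3+1+1+1 (304 of its 720 elements, about 42% of primes). None of the 29 primes tested shows any such pattern (for each of these groups the chance of that is below 10^-4), which rules them out. Hence G = S_4 x C_2 (6T11), of order 48.

S_4 x C_2 (order 48)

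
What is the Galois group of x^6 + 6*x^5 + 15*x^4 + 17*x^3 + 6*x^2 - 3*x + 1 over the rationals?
C_3 x S_3 (also written G18)

The polynomial f is an irreducible sextic over Q, so G = Gal(f/Q) is one of the 16 transitive subgroups 6T1, ..., 6T16 of S_6. The discriminant of f is -177147, which is not a perfect square, so G is not contained in A_6. The transitive groups of degree 6 not contained in A_6 are: C_6 (6T1, order 6), S_3 (6T2, order 6), D_6 (6T3, order 12), C_3 x S_3 (6T5, order 18), A_4 x C_2 (6T6, order 24), S_4 (6T8, order 24), S_3 x S_3 (6T9, order 36), S_4 x C_2 (6T11, order 48), (S_3 x S_3) : C_2 (6T13, order 72), PGL(2,5) (6T14, order 120), S_6 (6T16, order 720). By Dedekind's theorem, for a prime p not dividing disc(f) the degrees of the irreducible factors of f mod p form the cycle type of an element of G. Factoring f modulo the 33 such primes p <= 139 (skipping 3, which divides the discriminant), each new pattern first appears at: mod 2: f = (x^6 + x^4 + x^3 + x + 1), pattern 6; mod 7: f = (x + 2)(x + 3)(x + 5)(x^3 + 3x^2 + 3x + 4), pattern 3+1+1+1; mod 17: f = (x^2 + 3x + 9)(x^2 + 6x + 12)(x^2 + 14x + 3), pattern 2+2+2; mod 19: f = (x^3 + 3x^2 + 3x + 7)(x^3 + 3x^2 + 3x + 11), pattern 3+3; mod 73: f = (x + 14)(x + 22)(x + 23)(x + 30)(x + 31)(x + 32), pattern 1+1+1+1+1+1. No other pattern occurs in this range, so the set of observed cycle types is {6, 3+1+1+1, 2+2+2, 3+3, 1+1+1+1+1+1}. The candidates containing elements of all these cycle types are C_3 x S_3 (6T5) of order 18, S_3 x S_3 (6T9) of order 36, (S_3 x S_3) : C_2 (6T13) of order 72, S_6 (6T16) of order 720; the others are excluded. The observed types are precisely the cycle types that occur in C_3 x S_3 (6T5). Each of the other remaining candidates has further cycle types, and by the Chebotarev density theorem the matching factorization patterns would occur for a proportion of primes equal to their share of the group: S_3 x S_3 (6T9) additionally contains elements of type 2+2+1+1 (9 of its 36 elements, about 25% of primes); (S_3 x S_3) : C_2 (6T13) additionally contains elements of type 4+2, 3+2+1, 2+2+1+1, 2+1+1+1+1 (45 of its 72 elements, about 62% of primes); S_6 (6T16) additionally contains elements of type 5+1, 4+2, 4+1+1, 3+2+1, 2+2+1+1, 2+1+1+1+1 (504 of its 720 elements, about 70% of primes). None of the 33 primes tested shows any such pattern (for each of these groups the chance of that is below 10^-4), which rules them out. Hence G = C_3 x S_3 (6T5), of order 18.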